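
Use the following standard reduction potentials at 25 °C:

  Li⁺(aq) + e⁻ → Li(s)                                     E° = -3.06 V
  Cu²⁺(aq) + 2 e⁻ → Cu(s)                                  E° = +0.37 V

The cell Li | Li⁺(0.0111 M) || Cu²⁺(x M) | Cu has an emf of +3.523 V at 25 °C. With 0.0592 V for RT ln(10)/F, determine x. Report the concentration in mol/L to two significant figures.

0.17 M

Cu²⁺/Cu is the cathode, Li⁺/Li the anode: E°cell = +3.43 V, n = 2.
Overall reaction: Cu²⁺(aq) + 2 Li(s) → Cu(s) + 2 Li⁺(aq); Q = [Li⁺]^2/[Cu²⁺]^1.
From E = E° − (0.0592/n) log Q: log Q = (E° − E)·n/0.0592 = (+3.43 − (+3.523))·2/0.0592 = -3.1419.
So 1·log[Cu²⁺] = 2·log(0.0111) − log Q = -3.9094 − (-3.1419) = -0.7675; [Cu²⁺] = 10^(-0.7675) ≈ 0.17 M.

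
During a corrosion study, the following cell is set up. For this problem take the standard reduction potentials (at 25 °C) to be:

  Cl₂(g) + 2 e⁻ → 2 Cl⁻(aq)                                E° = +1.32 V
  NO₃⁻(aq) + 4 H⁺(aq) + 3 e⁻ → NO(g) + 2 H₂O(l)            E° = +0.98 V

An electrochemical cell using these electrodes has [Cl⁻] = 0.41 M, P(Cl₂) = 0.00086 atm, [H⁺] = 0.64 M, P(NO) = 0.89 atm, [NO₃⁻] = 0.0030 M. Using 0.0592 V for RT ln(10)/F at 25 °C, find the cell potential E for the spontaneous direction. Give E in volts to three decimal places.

Cl₂/Cl⁻ is the cathode (higher E°), NO₃⁻/NO the anode: E°cell = +1.32 − (+0.98) = +0.34 V, n = 6.
Overall: 3 Cl₂(g) + 2 NO(g) + 4 H₂O(l) → 6 Cl⁻(aq) + 2 NO₃⁻(aq) + 8 H⁺(aq)
Q = [Cl⁻]^6·[NO₃⁻]^2·[H⁺]^8 / (P(Cl₂)^3·P(NO)^2); log Q = 0.378.
E = E° − (0.0592/n) log Q = +0.34 − (0.0592/6)(0.378) = +0.336 V.

+0.336 V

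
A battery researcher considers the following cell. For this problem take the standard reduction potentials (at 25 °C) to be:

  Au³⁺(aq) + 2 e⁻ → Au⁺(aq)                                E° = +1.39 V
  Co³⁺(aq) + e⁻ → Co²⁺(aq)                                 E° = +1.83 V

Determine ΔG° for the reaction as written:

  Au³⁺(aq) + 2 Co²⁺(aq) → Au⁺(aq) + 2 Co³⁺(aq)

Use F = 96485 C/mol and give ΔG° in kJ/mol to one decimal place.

As written, Au³⁺/Au⁺ is reduced (cathode) and Co³⁺/Co²⁺ is oxidised (anode), so E°cell = (+1.39) − (+1.83) = -0.44 V.
Balancing electrons gives n = 2.
ΔG° = −nFE° = −(2)(96485)(-0.44) = 84,907 J = +84.9 kJ/mol.

+84.9 kJ/mol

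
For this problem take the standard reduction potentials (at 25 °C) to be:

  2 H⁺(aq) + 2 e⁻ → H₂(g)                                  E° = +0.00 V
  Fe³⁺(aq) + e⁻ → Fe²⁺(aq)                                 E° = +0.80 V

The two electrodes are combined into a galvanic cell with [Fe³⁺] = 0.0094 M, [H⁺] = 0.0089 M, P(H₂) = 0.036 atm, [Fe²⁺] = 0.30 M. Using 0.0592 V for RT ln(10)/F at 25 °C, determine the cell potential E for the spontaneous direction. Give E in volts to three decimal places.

+0.790 V

Fe³⁺/Fe²⁺ is the cathode (higher E°), H⁺/H₂ the anode: E°cell = +0.80 − (+0.00) = +0.80 V, n = 2.
Overall: 2 Fe³⁺(aq) + H₂(g) → 2 Fe²⁺(aq) + 2 H⁺(aq)
Q = [Fe²⁺]^2·[H⁺]^2 / ([Fe³⁺]^2·P(H₂)); log Q = 0.350.
E = E° − (0.0592/n) log Q = +0.80 − (0.0592/2)(0.350) = +0.790 V.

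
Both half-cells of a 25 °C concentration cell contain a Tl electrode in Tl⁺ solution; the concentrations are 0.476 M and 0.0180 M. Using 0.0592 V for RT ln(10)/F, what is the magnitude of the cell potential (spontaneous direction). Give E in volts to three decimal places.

+0.084 V

For a concentration cell E°cell = 0. The 0.476 M side is the cathode (reduction is favoured where [Tl⁺] is higher).
With n = 1, E = −(0.0592/1) log([Tl⁺]ₐₙ/[Tl⁺]꜀ₐₜ) = −(0.0592/1) log(0.018/0.476) = −(0.0592/1)(-1.422) = +0.084 V.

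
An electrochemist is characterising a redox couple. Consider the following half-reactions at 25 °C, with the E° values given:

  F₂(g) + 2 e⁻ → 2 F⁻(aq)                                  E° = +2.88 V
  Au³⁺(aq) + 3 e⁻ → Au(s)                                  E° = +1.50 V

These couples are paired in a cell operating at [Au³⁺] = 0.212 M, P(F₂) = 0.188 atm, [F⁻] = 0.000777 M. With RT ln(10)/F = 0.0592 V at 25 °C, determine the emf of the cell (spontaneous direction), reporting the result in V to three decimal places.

F₂/F⁻ is the cathode (higher E°), Au³⁺/Au the anode: E°cell = +2.88 − (+1.50) = +1.38 V, n = 6.
Overall: 3 F₂(g) + 2 Au(s) → 6 F⁻(aq) + 2 Au³⁺(aq)
Q = [F⁻]^6·[Au³⁺]^2 / (P(F₂)^3); log Q = -17.827.
E = E° − (0.0592/n) log Q = +1.38 − (0.0592/6)(-17.827) = +1.556 V.

+1.556 V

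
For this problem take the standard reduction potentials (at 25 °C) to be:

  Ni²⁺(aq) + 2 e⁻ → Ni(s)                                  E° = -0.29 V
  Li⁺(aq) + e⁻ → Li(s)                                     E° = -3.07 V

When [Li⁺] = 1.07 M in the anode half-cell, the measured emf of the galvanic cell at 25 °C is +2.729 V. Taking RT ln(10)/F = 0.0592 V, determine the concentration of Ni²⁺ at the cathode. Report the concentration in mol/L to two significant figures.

0.022 M

Ni²⁺/Ni is the cathode, Li⁺/Li the anode: E°cell = +2.78 V, n = 2.
Overall reaction: Ni²⁺(aq) + 2 Li(s) → Ni(s) + 2 Li⁺(aq); Q = [Li⁺]^2/[Ni²⁺]^1.
From E = E° − (0.0592/n) log Q: log Q = (E° − E)·n/0.0592 = (+2.78 − (+2.729))·2/0.0592 = 1.7230.
So 1·log[Ni²⁺] = 2·log(1.07) − log Q = 0.0588 − (1.7230) = -1.6642; [Ni²⁺] = 10^(-1.6642) ≈ 0.022 M.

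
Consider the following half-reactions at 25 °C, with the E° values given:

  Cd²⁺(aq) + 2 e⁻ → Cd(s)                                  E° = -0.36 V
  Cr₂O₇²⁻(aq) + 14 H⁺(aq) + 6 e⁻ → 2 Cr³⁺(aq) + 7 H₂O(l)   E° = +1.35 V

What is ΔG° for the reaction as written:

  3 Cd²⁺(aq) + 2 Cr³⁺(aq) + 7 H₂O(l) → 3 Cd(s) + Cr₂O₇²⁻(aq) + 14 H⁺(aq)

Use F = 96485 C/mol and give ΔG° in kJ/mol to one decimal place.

As written, Cd²⁺/Cd is reduced (cathode) and Cr₂O₇²⁻/Cr³⁺ is oxidised (anode), so E°cell = (-0.36) − (+1.35) = -1.71 V.
Balancing electrons gives n = 6.
ΔG° = −nFE° = −(6)(96485)(-1.71) = 989,936 J = +989.9 kJ/mol.

+989.9 kJ/mol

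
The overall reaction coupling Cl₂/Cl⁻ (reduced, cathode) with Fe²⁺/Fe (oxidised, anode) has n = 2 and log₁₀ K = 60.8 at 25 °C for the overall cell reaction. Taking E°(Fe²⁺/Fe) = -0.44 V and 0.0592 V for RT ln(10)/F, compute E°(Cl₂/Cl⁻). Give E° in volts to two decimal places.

E°cell = (0.0592/n)·log K = (0.0592/2)(60.8) = +1.800 V.
Since Cl₂/Cl⁻ is the cathode and Fe²⁺/Fe the anode, E°cell = E°(Cl₂/Cl⁻) − E°(Fe²⁺/Fe).
So E°(Cl₂/Cl⁻) = E°cell + E°(Fe²⁺/Fe) = +1.800 + (-0.44) = +1.36 V.

+1.36 V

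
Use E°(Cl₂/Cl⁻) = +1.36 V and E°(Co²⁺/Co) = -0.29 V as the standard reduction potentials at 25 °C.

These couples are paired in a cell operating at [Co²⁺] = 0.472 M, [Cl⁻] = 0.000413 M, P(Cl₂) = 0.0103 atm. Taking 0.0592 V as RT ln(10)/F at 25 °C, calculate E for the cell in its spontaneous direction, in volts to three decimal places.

Cl₂/Cl⁻ is the cathode (higher E°), Co²⁺/Co the anode: E°cell = +1.36 − (-0.29) = +1.65 V, n = 2.
Overall: Cl₂(g) + Co(s) → 2 Cl⁻(aq) + Co²⁺(aq)
Q = [Cl⁻]^2·[Co²⁺] / (P(Cl₂)); log Q = -5.107.
E = E° − (0.0592/n) log Q = +1.65 − (0.0592/2)(-5.107) = +1.801 V.

+1.801 V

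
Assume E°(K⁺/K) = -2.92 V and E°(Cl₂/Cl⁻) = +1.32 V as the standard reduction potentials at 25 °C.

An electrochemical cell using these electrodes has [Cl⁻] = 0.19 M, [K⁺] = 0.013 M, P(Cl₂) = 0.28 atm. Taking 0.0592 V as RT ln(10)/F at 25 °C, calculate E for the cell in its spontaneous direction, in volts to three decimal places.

Cl₂/Cl⁻ is the cathode (higher E°), K⁺/K the anode: E°cell = +1.32 − (-2.92) = +4.24 V, n = 2.
Overall: Cl₂(g) + 2 K(s) → 2 Cl⁻(aq) + 2 K⁺(aq)
Q = [Cl⁻]^2·[K⁺]^2 / (P(Cl₂)); log Q = -4.662.
E = E° − (0.0592/n) log Q = +4.24 − (0.0592/2)(-4.662) = +4.378 V.

+4.378 V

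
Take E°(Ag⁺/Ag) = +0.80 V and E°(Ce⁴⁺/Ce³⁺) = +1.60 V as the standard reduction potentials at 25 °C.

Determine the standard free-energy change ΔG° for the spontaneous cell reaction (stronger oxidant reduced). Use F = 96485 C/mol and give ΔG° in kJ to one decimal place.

Ce⁴⁺/Ce³⁺ (E° = +1.60 V) is the cathode; Ag⁺/Ag (E° = +0.80 V) is the anode, so E°cell = +0.80 V.
Balancing electrons gives n = 1 (lcm of 1 and 1).
ΔG° = −nFE° = −(1)(96485)(+0.80) = -77,188 J = -77.2 kJ.

-77.2 kJ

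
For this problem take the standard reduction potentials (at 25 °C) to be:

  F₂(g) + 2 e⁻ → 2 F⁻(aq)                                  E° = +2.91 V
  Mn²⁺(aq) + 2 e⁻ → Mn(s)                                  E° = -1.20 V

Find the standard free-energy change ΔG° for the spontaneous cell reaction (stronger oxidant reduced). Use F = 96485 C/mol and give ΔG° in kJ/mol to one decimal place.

-793.1 kJ/mol

F₂/F⁻ (E° = +2.91 V) is the cathode; Mn²⁺/Mn (E° = -1.20 V) is the anode, so E°cell = +4.11 V.
Balancing electrons gives n = 2 (lcm of 2 and 2).
ΔG° = −nFE° = −(2)(96485)(+4.11) = -793,107 J = -793.1 kJ/mol.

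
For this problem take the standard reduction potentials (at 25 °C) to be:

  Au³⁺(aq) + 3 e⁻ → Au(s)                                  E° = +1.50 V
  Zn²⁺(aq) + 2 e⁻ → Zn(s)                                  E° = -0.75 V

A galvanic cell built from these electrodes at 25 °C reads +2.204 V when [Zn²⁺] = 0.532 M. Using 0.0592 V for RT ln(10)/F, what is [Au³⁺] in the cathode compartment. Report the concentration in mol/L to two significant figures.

0.0018 M

Au³⁺/Au is the cathode, Zn²⁺/Zn the anode: E°cell = +2.25 V, n = 6.
Overall reaction: 2 Au³⁺(aq) + 3 Zn(s) → 2 Au(s) + 3 Zn²⁺(aq); Q = [Zn²⁺]^3/[Au³⁺]^2.
From E = E° − (0.0592/n) log Q: log Q = (E° − E)·n/0.0592 = (+2.25 − (+2.204))·6/0.0592 = 4.6622.
So 2·log[Au³⁺] = 3·log(0.532) − log Q = -0.8223 − (4.6622) = -5.4845; log[Au³⁺] = -5.4845 / 2 = -2.7422; [Au³⁺] = 10^(-2.7422) ≈ 0.0018 M.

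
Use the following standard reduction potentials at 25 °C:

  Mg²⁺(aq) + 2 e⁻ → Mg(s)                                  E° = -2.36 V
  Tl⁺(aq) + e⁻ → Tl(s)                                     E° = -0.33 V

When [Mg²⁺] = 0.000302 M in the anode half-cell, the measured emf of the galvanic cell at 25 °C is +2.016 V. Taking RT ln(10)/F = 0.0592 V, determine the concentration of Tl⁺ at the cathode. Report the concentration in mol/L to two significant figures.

0.010 M

Tl⁺/Tl is the cathode, Mg²⁺/Mg the anode: E°cell = +2.03 V, n = 2.
Overall reaction: 2 Tl⁺(aq) + Mg(s) → 2 Tl(s) + Mg²⁺(aq); Q = [Mg²⁺]^1/[Tl⁺]^2.
From E = E° − (0.0592/n) log Q: log Q = (E° − E)·n/0.0592 = (+2.03 − (+2.016))·2/0.0592 = 0.4730.
So 2·log[Tl⁺] = 1·log(0.000302) − log Q = -3.5200 − (0.4730) = -3.9930; log[Tl⁺] = -3.9930 / 2 = -1.9965; [Tl⁺] = 10^(-1.9965) ≈ 0.010 M.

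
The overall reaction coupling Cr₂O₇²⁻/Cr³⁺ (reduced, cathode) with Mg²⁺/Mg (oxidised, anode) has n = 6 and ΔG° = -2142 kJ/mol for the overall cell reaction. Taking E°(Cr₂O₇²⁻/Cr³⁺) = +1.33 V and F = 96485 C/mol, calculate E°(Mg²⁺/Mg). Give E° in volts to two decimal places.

-2.37 V

E°cell = −ΔG°/(nF) = −(-2142×10³)/((6)(96485)) = +3.700 V.
Since Cr₂O₇²⁻/Cr³⁺ is the cathode and Mg²⁺/Mg the anode, E°cell = E°(Cr₂O₇²⁻/Cr³⁺) − E°(Mg²⁺/Mg).
So E°(Mg²⁺/Mg) = E°(Cr₂O₇²⁻/Cr³⁺) − E°cell = (+1.33) − (+3.700) = -2.37 V.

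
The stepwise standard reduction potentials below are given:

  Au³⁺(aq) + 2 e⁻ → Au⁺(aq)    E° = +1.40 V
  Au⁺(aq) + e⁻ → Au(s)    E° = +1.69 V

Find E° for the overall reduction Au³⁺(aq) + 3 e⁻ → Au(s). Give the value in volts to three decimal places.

Adding the free-energy changes (−nFE°) of the two steps gives −n₃FE°₃ = −n₁FE°₁ − n₂FE°₂.
E°₃ = (2×+1.40 + 1×+1.69) / 3 = (+4.490) / 3 = +1.497 V.
Simply averaging or adding the two E° values would be wrong; the electron-weighted sum is required.

+1.497 V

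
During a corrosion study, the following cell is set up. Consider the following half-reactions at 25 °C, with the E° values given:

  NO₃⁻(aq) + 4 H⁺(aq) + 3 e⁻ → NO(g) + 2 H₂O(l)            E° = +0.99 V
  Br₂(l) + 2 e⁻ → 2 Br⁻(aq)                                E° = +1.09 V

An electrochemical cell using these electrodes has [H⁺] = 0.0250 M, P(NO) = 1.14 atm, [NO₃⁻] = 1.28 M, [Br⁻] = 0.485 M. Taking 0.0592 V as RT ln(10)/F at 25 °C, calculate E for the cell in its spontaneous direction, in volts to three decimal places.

Br₂/Br⁻ is the cathode (higher E°), NO₃⁻/NO the anode: E°cell = +1.09 − (+0.99) = +0.10 V, n = 6.
Overall: 3 Br₂(l) + 2 NO(g) + 4 H₂O(l) → 6 Br⁻(aq) + 2 NO₃⁻(aq) + 8 H⁺(aq)
Q = [Br⁻]^6·[NO₃⁻]^2·[H⁺]^8 / (P(NO)^2); log Q = -14.601.
E = E° − (0.0592/n) log Q = +0.10 − (0.0592/6)(-14.601) = +0.244 V.

+0.244 V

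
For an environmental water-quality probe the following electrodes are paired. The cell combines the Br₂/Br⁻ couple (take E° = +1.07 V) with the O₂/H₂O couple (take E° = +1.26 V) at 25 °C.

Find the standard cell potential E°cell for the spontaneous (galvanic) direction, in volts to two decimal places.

The O₂/H₂O couple has the higher reduction potential, so it is the cathode; Br₂/Br⁻ is oxidised at the anode.
E°cell = E°(cathode) − E°(anode) = (+1.26) − (+1.07) = +0.19 V.

+0.19 V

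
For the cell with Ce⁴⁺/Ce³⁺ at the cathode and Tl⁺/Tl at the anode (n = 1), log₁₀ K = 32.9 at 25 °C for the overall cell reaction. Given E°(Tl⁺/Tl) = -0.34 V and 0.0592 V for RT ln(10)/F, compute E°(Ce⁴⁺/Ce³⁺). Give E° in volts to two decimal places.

E°cell = (0.0592/n)·log K = (0.0592/1)(32.9) = +1.948 V.
Since Ce⁴⁺/Ce³⁺ is the cathode and Tl⁺/Tl the anode, E°cell = E°(Ce⁴⁺/Ce³⁺) − E°(Tl⁺/Tl).
So E°(Ce⁴⁺/Ce³⁺) = E°cell + E°(Tl⁺/Tl) = +1.948 + (-0.34) = +1.61 V.

+1.61 V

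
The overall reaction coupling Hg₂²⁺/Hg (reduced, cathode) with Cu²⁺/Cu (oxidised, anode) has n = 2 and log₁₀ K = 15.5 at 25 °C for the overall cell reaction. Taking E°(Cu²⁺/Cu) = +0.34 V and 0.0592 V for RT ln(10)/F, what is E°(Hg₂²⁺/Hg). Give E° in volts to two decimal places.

+0.80 V

E°cell = (0.0592/n)·log K = (0.0592/2)(15.5) = +0.459 V.
Since Hg₂²⁺/Hg is the cathode and Cu²⁺/Cu the anode, E°cell = E°(Hg₂²⁺/Hg) − E°(Cu²⁺/Cu).
So E°(Hg₂²⁺/Hg) = E°cell + E°(Cu²⁺/Cu) = +0.459 + (+0.34) = +0.80 V.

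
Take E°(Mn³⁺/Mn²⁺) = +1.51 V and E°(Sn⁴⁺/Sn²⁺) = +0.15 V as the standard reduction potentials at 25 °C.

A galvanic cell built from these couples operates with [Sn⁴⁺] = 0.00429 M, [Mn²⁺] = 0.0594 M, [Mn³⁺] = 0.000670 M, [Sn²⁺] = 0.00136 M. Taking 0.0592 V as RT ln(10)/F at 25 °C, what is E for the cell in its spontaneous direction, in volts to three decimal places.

Mn³⁺/Mn²⁺ is the cathode (higher E°), Sn⁴⁺/Sn²⁺ the anode: E°cell = +1.51 − (+0.15) = +1.36 V, n = 2.
Overall: 2 Mn³⁺(aq) + Sn²⁺(aq) → 2 Mn²⁺(aq) + Sn⁴⁺(aq)
Q = [Mn²⁺]^2·[Sn⁴⁺] / ([Mn³⁺]^2·[Sn²⁺]); log Q = 4.394.
E = E° − (0.0592/n) log Q = +1.36 − (0.0592/2)(4.394) = +1.230 V.

+1.230 V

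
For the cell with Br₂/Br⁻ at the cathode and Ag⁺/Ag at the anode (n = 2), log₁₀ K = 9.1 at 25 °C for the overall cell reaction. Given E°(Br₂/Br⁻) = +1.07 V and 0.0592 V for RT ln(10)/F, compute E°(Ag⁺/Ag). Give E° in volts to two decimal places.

E°cell = (0.0592/n)·log K = (0.0592/2)(9.1) = +0.269 V.
Since Br₂/Br⁻ is the cathode and Ag⁺/Ag the anode, E°cell = E°(Br₂/Br⁻) − E°(Ag⁺/Ag).
So E°(Ag⁺/Ag) = E°(Br₂/Br⁻) − E°cell = (+1.07) − (+0.269) = +0.80 V.

+0.80 V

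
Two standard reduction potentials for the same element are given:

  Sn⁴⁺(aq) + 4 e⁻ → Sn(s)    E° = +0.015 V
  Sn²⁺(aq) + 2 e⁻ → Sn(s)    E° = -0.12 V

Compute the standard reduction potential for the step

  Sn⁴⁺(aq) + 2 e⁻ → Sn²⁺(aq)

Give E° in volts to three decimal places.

+0.150 V

Sequential free energies add, so n₃E°₃ = n₁E°₁ + n₂E°₂.
With n₃ = 4, and the known step contributing 2×(-0.12) V, the unknown satisfies 2·E° = 4×(+0.015) − 2×(-0.12) = +0.300.
E° = +0.300 / 2 = +0.150 V.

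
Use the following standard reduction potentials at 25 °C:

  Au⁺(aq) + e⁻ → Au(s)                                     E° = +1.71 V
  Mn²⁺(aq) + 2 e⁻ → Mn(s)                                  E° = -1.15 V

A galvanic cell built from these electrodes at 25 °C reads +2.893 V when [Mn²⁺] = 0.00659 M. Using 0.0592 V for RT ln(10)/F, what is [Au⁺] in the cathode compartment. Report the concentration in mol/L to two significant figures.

0.29 M

Au⁺/Au is the cathode, Mn²⁺/Mn the anode: E°cell = +2.86 V, n = 2.
Overall reaction: 2 Au⁺(aq) + Mn(s) → 2 Au(s) + Mn²⁺(aq); Q = [Mn²⁺]^1/[Au⁺]^2.
From E = E° − (0.0592/n) log Q: log Q = (E° − E)·n/0.0592 = (+2.86 − (+2.893))·2/0.0592 = -1.1149.
So 2·log[Au⁺] = 1·log(0.00659) − log Q = -2.1811 − (-1.1149) = -1.0662; log[Au⁺] = -1.0662 / 2 = -0.5331; [Au⁺] = 10^(-0.5331) ≈ 0.29 M.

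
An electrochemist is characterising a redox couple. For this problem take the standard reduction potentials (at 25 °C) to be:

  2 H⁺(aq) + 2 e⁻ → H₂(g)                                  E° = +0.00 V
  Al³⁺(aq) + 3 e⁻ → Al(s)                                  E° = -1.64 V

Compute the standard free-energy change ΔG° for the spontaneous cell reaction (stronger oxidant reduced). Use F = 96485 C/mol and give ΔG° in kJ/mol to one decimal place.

H⁺/H₂ (E° = +0.00 V) is the cathode; Al³⁺/Al (E° = -1.64 V) is the anode, so E°cell = +1.64 V.
Balancing electrons gives n = 6 (lcm of 2 and 3).
ΔG° = −nFE° = −(6)(96485)(+1.64) = -949,412 J = -949.4 kJ/mol.

-949.4 kJ/mol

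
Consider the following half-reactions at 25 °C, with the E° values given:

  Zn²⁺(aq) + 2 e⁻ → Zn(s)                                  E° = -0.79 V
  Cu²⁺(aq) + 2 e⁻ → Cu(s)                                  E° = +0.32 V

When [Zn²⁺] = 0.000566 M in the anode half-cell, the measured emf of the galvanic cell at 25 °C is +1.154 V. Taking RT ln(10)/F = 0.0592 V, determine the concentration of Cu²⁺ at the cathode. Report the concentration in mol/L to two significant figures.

Cu²⁺/Cu is the cathode, Zn²⁺/Zn the anode: E°cell = +1.11 V, n = 2.
Overall reaction: Cu²⁺(aq) + Zn(s) → Cu(s) + Zn²⁺(aq); Q = [Zn²⁺]^1/[Cu²⁺]^1.
From E = E° − (0.0592/n) log Q: log Q = (E° − E)·n/0.0592 = (+1.11 − (+1.154))·2/0.0592 = -1.4865.
So 1·log[Cu²⁺] = 1·log(0.000566) − log Q = -3.2472 − (-1.4865) = -1.7607; [Cu²⁺] = 10^(-1.7607) ≈ 0.017 M.

0.017 M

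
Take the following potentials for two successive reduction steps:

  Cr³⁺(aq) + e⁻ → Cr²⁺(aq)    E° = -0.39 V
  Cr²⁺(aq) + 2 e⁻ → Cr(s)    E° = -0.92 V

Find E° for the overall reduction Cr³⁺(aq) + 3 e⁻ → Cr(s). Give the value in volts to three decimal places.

Standard free energies of sequential steps add: ΔG°₃ = ΔG°₁ + ΔG°₂, so n₃E°₃ = n₁E°₁ + n₂E°₂.
E°₃ = (1×-0.39 + 2×-0.92) / 3 = (-2.230) / 3 = -0.743 V.

-0.743 V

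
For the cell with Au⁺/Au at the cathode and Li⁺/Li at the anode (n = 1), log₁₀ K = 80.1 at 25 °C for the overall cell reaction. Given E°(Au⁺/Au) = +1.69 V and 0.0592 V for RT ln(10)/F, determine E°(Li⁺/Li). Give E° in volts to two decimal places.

E°cell = (0.0592/n)·log K = (0.0592/1)(80.1) = +4.742 V.
Since Au⁺/Au is the cathode and Li⁺/Li the anode, E°cell = E°(Au⁺/Au) − E°(Li⁺/Li).
So E°(Li⁺/Li) = E°(Au⁺/Au) − E°cell = (+1.69) − (+4.742) = -3.05 V.

-3.05 V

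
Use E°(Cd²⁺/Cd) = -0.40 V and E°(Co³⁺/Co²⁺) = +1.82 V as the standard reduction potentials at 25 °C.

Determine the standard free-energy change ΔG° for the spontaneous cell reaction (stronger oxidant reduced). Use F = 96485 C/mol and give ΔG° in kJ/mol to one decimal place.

Co³⁺/Co²⁺ (E° = +1.82 V) is the cathode; Cd²⁺/Cd (E° = -0.40 V) is the anode, so E°cell = +2.22 V.
Balancing electrons gives n = 2 (lcm of 1 and 2).
ΔG° = −nFE° = −(2)(96485)(+2.22) = -428,393 J = -428.4 kJ/mol.

-428.4 kJ/mol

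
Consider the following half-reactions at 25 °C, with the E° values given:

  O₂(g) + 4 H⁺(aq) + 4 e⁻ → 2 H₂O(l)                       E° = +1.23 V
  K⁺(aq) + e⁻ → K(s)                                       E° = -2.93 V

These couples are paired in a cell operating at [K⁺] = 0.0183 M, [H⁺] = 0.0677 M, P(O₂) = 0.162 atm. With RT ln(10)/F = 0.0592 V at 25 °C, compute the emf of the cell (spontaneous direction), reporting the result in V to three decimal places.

+4.182 V

O₂/H₂O is the cathode (higher E°), K⁺/K the anode: E°cell = +1.23 − (-2.93) = +4.16 V, n = 4.
Overall: O₂(g) + 4 H⁺(aq) + 4 K(s) → 2 H₂O(l) + 4 K⁺(aq)
Q = [K⁺]^4 / (P(O₂)·[H⁺]^4); log Q = -1.482.
E = E° − (0.0592/n) log Q = +4.16 − (0.0592/4)(-1.482) = +4.182 V.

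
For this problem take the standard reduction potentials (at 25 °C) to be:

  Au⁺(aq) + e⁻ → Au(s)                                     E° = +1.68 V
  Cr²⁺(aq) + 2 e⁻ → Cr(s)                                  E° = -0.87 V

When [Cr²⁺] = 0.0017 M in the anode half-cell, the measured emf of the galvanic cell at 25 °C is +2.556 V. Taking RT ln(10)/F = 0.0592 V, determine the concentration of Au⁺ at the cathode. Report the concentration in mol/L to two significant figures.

Au⁺/Au is the cathode, Cr²⁺/Cr the anode: E°cell = +2.55 V, n = 2.
Overall reaction: 2 Au⁺(aq) + Cr(s) → 2 Au(s) + Cr²⁺(aq); Q = [Cr²⁺]^1/[Au⁺]^2.
From E = E° − (0.0592/n) log Q: log Q = (E° − E)·n/0.0592 = (+2.55 − (+2.556))·2/0.0592 = -0.2027.
So 2·log[Au⁺] = 1·log(0.0017) − log Q = -2.7696 − (-0.2027) = -2.5669; log[Au⁺] = -2.5669 / 2 = -1.2834; [Au⁺] = 10^(-1.2834) ≈ 0.052 M.

0.052 M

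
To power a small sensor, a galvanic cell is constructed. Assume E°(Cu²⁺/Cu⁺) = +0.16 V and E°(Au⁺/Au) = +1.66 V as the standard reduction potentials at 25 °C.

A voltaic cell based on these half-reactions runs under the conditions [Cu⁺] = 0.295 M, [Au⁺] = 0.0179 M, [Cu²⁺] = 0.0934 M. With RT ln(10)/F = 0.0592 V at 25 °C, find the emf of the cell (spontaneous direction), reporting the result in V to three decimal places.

Au⁺/Au is the cathode (higher E°), Cu²⁺/Cu⁺ the anode: E°cell = +1.66 − (+0.16) = +1.50 V, n = 1.
Overall: Au⁺(aq) + Cu⁺(aq) → Au(s) + Cu²⁺(aq)
Q = [Cu²⁺] / ([Au⁺]·[Cu⁺]); log Q = 1.248.
E = E° − (0.0592/n) log Q = +1.50 − (0.0592/1)(1.248) = +1.426 V.

+1.426 V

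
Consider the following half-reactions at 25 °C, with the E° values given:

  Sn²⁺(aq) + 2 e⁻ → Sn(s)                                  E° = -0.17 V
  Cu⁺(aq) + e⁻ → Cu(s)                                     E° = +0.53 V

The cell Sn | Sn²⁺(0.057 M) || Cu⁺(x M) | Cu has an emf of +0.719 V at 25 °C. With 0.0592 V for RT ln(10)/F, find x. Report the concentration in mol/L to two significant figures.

0.50 M

Cu⁺/Cu is the cathode, Sn²⁺/Sn the anode: E°cell = +0.70 V, n = 2.
Overall reaction: 2 Cu⁺(aq) + Sn(s) → 2 Cu(s) + Sn²⁺(aq); Q = [Sn²⁺]^1/[Cu⁺]^2.
From E = E° − (0.0592/n) log Q: log Q = (E° − E)·n/0.0592 = (+0.70 − (+0.719))·2/0.0592 = -0.6419.
So 2·log[Cu⁺] = 1·log(0.057) − log Q = -1.2441 − (-0.6419) = -0.6022; log[Cu⁺] = -0.6022 / 2 = -0.3011; [Cu⁺] = 10^(-0.3011) ≈ 0.50 M.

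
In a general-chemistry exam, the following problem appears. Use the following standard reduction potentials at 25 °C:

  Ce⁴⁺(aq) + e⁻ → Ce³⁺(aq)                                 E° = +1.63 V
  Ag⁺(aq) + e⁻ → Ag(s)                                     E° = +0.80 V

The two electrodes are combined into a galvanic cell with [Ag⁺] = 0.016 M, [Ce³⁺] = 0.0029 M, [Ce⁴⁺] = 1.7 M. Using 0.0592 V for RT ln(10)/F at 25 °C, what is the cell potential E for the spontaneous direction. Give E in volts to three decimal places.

+1.100 V

Ce⁴⁺/Ce³⁺ is the cathode (higher E°), Ag⁺/Ag the anode: E°cell = +1.63 − (+0.80) = +0.83 V, n = 1.
Overall: Ce⁴⁺(aq) + Ag(s) → Ce³⁺(aq) + Ag⁺(aq)
Q = [Ce³⁺]·[Ag⁺] / ([Ce⁴⁺]); log Q = -4.564.
E = E° − (0.0592/n) log Q = +0.83 − (0.0592/1)(-4.564) = +1.100 V.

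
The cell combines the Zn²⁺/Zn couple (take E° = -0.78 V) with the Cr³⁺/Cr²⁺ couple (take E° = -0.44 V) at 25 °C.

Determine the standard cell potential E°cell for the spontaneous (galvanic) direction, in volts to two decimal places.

The Cr³⁺/Cr²⁺ couple has the higher reduction potential, so it is the cathode; Zn²⁺/Zn is oxidised at the anode.
E°cell = E°(cathode) − E°(anode) = (-0.44) − (-0.78) = +0.34 V.
Since E°cell > 0, the reaction is spontaneous under standard conditions.

+0.34 V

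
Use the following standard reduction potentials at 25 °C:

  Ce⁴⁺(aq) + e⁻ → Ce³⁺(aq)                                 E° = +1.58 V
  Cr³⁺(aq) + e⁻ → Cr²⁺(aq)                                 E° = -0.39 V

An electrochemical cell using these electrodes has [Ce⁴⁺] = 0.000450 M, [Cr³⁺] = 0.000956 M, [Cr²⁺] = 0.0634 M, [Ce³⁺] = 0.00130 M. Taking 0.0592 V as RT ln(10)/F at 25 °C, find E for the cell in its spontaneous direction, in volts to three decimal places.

Ce⁴⁺/Ce³⁺ is the cathode (higher E°), Cr³⁺/Cr²⁺ the anode: E°cell = +1.58 − (-0.39) = +1.97 V, n = 1.
Overall: Ce⁴⁺(aq) + Cr²⁺(aq) → Ce³⁺(aq) + Cr³⁺(aq)
Q = [Ce³⁺]·[Cr³⁺] / ([Ce⁴⁺]·[Cr²⁺]); log Q = -1.361.
E = E° − (0.0592/n) log Q = +1.97 − (0.0592/1)(-1.361) = +2.051 V.

+2.051 V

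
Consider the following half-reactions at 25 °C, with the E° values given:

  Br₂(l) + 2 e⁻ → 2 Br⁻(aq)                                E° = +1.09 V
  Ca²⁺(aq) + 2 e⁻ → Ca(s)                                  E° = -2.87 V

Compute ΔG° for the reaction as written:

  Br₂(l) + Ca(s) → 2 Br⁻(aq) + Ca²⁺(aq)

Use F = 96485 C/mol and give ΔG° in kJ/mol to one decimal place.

As written, Br₂/Br⁻ is reduced (cathode) and Ca²⁺/Ca is oxidised (anode), so E°cell = (+1.09) − (-2.87) = +3.96 V.
Balancing electrons gives n = 2.
ΔG° = −nFE° = −(2)(96485)(+3.96) = -764,161 J = -764.2 kJ/mol.

-764.2 kJ/mol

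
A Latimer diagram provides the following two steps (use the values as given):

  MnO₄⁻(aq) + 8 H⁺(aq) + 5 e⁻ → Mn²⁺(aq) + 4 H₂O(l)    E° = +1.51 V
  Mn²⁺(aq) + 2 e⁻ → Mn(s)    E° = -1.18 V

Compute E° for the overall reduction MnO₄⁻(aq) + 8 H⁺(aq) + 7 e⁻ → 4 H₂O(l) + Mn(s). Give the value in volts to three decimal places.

Standard free energies of sequential steps add: ΔG°₃ = ΔG°₁ + ΔG°₂, so n₃E°₃ = n₁E°₁ + n₂E°₂.
E°₃ = (5×+1.51 + 2×-1.18) / 7 = (+5.190) / 7 = +0.741 V.

+0.741 V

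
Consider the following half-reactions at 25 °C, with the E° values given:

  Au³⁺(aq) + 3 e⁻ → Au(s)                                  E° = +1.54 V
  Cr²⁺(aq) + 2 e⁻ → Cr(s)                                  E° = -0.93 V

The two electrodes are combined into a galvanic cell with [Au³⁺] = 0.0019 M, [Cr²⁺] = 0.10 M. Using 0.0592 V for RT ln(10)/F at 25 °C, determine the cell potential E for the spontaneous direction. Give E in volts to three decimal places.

Au³⁺/Au is the cathode (higher E°), Cr²⁺/Cr the anode: E°cell = +1.54 − (-0.93) = +2.47 V, n = 6.
Overall: 2 Au³⁺(aq) + 3 Cr(s) → 2 Au(s) + 3 Cr²⁺(aq)
Q = [Cr²⁺]^3 / ([Au³⁺]^2); log Q = 2.442.
E = E° − (0.0592/n) log Q = +2.47 − (0.0592/6)(2.442) = +2.446 V.

+2.446 V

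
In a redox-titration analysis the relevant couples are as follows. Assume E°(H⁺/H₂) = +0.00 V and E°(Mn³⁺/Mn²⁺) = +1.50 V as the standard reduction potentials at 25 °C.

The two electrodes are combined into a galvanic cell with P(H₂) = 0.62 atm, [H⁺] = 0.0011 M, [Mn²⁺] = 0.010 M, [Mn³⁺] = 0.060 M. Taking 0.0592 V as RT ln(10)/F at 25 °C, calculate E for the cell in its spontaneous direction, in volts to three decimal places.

Mn³⁺/Mn²⁺ is the cathode (higher E°), H⁺/H₂ the anode: E°cell = +1.50 − (+0.00) = +1.50 V, n = 2.
Overall: 2 Mn³⁺(aq) + H₂(g) → 2 Mn²⁺(aq) + 2 H⁺(aq)
Q = [Mn²⁺]^2·[H⁺]^2 / ([Mn³⁺]^2·P(H₂)); log Q = -7.266.
E = E° − (0.0592/n) log Q = +1.50 − (0.0592/2)(-7.266) = +1.715 V.

+1.715 V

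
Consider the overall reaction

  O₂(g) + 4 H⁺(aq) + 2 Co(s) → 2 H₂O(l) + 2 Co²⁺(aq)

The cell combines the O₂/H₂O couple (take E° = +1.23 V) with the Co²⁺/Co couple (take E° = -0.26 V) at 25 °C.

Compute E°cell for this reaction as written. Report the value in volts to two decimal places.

+1.49 V

The O₂/H₂O couple has the higher reduction potential, so it is the cathode; Co²⁺/Co is oxidised at the anode.
E°cell = E°(cathode) − E°(anode) = (+1.23) − (-0.26) = +1.49 V.
Since E°cell > 0, the reaction is spontaneous under standard conditions.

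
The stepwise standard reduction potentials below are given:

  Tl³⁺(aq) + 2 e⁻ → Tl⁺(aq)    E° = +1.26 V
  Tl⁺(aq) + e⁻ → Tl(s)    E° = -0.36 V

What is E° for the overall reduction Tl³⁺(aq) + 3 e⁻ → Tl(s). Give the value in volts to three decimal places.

+0.720 V

Since ΔG° = −nFE° is additive over sequential reductions, n₃E°₃ = n₁E°₁ + n₂E°₂.
E°₃ = (2×+1.26 + 1×-0.36) / 3 = (+2.160) / 3 = +0.720 V.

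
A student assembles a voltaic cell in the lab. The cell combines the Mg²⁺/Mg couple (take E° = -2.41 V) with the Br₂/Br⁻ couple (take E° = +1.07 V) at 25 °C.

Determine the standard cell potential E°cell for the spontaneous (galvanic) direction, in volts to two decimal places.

+3.48 V

The Br₂/Br⁻ couple has the higher reduction potential, so it is the cathode; Mg²⁺/Mg is oxidised at the anode.
E°cell = E°(cathode) − E°(anode) = (+1.07) − (-2.41) = +3.48 V.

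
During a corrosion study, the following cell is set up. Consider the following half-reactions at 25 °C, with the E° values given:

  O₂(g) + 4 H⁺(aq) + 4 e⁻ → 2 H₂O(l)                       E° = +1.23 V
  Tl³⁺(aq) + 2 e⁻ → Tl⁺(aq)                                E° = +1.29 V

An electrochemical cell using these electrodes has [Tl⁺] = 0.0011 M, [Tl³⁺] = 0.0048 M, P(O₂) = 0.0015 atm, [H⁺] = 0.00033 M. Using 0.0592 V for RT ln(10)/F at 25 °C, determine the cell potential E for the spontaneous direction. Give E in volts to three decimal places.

+0.327 V

Tl³⁺/Tl⁺ is the cathode (higher E°), O₂/H₂O the anode: E°cell = +1.29 − (+1.23) = +0.06 V, n = 4.
Overall: 2 Tl³⁺(aq) + 2 H₂O(l) → 2 Tl⁺(aq) + O₂(g) + 4 H⁺(aq)
Q = [Tl⁺]^2·P(O₂)·[H⁺]^4 / ([Tl³⁺]^2); log Q = -18.030.
E = E° − (0.0592/n) log Q = +0.06 − (0.0592/4)(-18.030) = +0.327 V.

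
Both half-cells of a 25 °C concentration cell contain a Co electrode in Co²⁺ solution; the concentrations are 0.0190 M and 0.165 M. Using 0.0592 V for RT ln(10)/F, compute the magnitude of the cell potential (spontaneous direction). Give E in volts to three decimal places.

For a concentration cell E°cell = 0. The 0.165 M side is the cathode (reduction is favoured where [Co²⁺] is higher).
With n = 2, E = −(0.0592/2) log([Co²⁺]ₐₙ/[Co²⁺]꜀ₐₜ) = −(0.0592/2) log(0.019/0.165) = −(0.0592/2)(-0.939) = +0.028 V.

+0.028 V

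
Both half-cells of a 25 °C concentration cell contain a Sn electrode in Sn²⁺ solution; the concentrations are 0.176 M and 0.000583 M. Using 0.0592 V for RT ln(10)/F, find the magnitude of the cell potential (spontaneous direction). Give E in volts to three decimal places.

+0.073 V

For a concentration cell E°cell = 0. The 0.176 M side is the cathode (reduction is favoured where [Sn²⁺] is higher).
With n = 2, E = −(0.0592/2) log([Sn²⁺]ₐₙ/[Sn²⁺]꜀ₐₜ) = −(0.0592/2) log(0.000583/0.176) = −(0.0592/2)(-2.480) = +0.073 V.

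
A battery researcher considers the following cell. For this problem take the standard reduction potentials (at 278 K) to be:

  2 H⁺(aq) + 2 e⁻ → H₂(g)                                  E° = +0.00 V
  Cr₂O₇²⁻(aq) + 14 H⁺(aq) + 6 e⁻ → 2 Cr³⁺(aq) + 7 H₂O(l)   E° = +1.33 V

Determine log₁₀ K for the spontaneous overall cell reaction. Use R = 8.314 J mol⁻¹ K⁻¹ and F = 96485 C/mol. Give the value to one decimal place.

144.7

Cathode: Cr₂O₇²⁻/Cr³⁺; anode: H⁺/H₂. E°cell = (+1.33) − (+0.00) = +1.33 V, with n = 6.
ΔG° = −nFE° = −RT ln K, so ln K = nFE°/(RT) = (6)(96485)(+1.33) / ((8.314)(278)) = 333.125.
log₁₀ K = 333.125 / ln 10 = 144.7.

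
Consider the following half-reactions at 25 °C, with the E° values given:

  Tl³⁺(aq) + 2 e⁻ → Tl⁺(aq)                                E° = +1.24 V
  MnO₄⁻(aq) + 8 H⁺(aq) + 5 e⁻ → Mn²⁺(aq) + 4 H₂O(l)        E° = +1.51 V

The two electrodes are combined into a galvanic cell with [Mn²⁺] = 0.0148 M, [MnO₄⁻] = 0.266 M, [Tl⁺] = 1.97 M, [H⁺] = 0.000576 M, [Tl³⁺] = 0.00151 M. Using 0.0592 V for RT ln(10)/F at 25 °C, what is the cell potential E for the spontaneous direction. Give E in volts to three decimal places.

MnO₄⁻/Mn²⁺ is the cathode (higher E°), Tl³⁺/Tl⁺ the anode: E°cell = +1.51 − (+1.24) = +0.27 V, n = 10.
Overall: 2 MnO₄⁻(aq) + 16 H⁺(aq) + 5 Tl⁺(aq) → 2 Mn²⁺(aq) + 8 H₂O(l) + 5 Tl³⁺(aq)
Q = [Mn²⁺]^2·[Tl³⁺]^5 / ([MnO₄⁻]^2·[H⁺]^16·[Tl⁺]^5); log Q = 33.747.
E = E° − (0.0592/n) log Q = +0.27 − (0.0592/10)(33.747) = +0.070 V.

+0.070 V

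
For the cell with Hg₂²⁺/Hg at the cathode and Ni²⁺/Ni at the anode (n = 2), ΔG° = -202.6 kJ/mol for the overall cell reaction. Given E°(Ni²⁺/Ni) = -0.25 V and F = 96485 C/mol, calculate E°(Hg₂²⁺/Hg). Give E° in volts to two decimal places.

+0.80 V

E°cell = −ΔG°/(nF) = −(-202.6×10³)/((2)(96485)) = +1.050 V.
Since Hg₂²⁺/Hg is the cathode and Ni²⁺/Ni the anode, E°cell = E°(Hg₂²⁺/Hg) − E°(Ni²⁺/Ni).
So E°(Hg₂²⁺/Hg) = E°cell + E°(Ni²⁺/Ni) = +1.050 + (-0.25) = +0.80 V.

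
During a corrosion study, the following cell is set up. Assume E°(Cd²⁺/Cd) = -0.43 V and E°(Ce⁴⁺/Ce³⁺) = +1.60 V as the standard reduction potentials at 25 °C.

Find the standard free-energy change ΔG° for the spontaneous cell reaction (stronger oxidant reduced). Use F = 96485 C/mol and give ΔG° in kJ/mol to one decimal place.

Ce⁴⁺/Ce³⁺ (E° = +1.60 V) is the cathode; Cd²⁺/Cd (E° = -0.43 V) is the anode, so E°cell = +2.03 V.
Balancing electrons gives n = 2 (lcm of 1 and 2).
ΔG° = −nFE° = −(2)(96485)(+2.03) = -391,729 J = -391.7 kJ/mol.

-391.7 kJ/mol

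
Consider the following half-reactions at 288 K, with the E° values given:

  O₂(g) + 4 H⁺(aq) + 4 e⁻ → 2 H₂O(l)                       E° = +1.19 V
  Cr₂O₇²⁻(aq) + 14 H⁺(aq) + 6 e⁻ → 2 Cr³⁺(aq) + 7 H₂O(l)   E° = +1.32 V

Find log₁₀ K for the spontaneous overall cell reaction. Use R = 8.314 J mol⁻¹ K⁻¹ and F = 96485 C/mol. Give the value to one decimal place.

27.3

Cathode: Cr₂O₇²⁻/Cr³⁺; anode: O₂/H₂O. E°cell = (+1.32) − (+1.19) = +0.13 V, with n = 12.
ΔG° = −nFE° = −RT ln K, so ln K = nFE°/(RT) = (12)(96485)(+0.13) / ((8.314)(288)) = 62.861.
log₁₀ K = 62.861 / ln 10 = 27.3.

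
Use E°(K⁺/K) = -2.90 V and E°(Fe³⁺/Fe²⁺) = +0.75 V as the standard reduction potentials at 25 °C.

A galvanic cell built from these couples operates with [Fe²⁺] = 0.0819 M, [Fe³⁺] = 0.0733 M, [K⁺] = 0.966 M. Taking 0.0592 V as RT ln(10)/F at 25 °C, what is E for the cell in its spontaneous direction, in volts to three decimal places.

Fe³⁺/Fe²⁺ is the cathode (higher E°), K⁺/K the anode: E°cell = +0.75 − (-2.90) = +3.65 V, n = 1.
Overall: Fe³⁺(aq) + K(s) → Fe²⁺(aq) + K⁺(aq)
Q = [Fe²⁺]·[K⁺] / ([Fe³⁺]); log Q = 0.033.
E = E° − (0.0592/n) log Q = +3.65 − (0.0592/1)(0.033) = +3.648 V.

+3.648 V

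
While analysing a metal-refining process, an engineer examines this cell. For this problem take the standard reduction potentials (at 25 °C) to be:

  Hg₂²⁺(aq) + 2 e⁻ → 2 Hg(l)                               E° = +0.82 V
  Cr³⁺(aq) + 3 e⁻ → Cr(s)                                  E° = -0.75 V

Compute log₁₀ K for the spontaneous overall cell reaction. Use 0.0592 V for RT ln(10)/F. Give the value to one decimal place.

Cathode: Hg₂²⁺/Hg; anode: Cr³⁺/Cr. E°cell = +1.57 V, n = 6.
log K = nE°cell / 0.0592 = (6)(+1.57) / 0.0592 = 159.1.

159.1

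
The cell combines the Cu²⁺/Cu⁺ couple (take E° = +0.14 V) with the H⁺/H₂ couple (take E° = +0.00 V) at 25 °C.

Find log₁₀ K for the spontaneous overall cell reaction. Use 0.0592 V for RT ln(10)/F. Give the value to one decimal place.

4.7

Cathode: Cu²⁺/Cu⁺; anode: H⁺/H₂. E°cell = +0.14 V, n = 2.
log K = nE°cell / 0.0592 = (2)(+0.14) / 0.0592 = 4.7.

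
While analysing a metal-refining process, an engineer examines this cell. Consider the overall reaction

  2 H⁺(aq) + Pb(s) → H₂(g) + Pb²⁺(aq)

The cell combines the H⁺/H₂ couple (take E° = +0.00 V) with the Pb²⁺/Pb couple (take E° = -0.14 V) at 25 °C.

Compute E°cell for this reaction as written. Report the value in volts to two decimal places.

+0.14 V

The H⁺/H₂ couple has the higher reduction potential, so it is the cathode; Pb²⁺/Pb is oxidised at the anode.
E°cell = E°(cathode) − E°(anode) = (+0.00) − (-0.14) = +0.14 V.
Since E°cell > 0, the reaction is spontaneous under standard conditions.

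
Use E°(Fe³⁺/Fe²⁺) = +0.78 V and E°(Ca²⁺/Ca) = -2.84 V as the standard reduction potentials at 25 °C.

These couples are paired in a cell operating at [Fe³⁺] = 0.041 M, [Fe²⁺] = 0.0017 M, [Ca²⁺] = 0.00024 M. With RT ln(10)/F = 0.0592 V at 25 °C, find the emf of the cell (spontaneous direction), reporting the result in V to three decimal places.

Fe³⁺/Fe²⁺ is the cathode (higher E°), Ca²⁺/Ca the anode: E°cell = +0.78 − (-2.84) = +3.62 V, n = 2.
Overall: 2 Fe³⁺(aq) + Ca(s) → 2 Fe²⁺(aq) + Ca²⁺(aq)
Q = [Fe²⁺]^2·[Ca²⁺] / ([Fe³⁺]^2); log Q = -6.384.
E = E° − (0.0592/n) log Q = +3.62 − (0.0592/2)(-6.384) = +3.809 V.

+3.809 V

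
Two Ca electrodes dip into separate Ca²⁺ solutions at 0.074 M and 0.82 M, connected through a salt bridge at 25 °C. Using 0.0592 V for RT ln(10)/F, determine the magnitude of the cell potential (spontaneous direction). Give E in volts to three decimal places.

For a concentration cell E°cell = 0. The 0.82 M side is the cathode (reduction is favoured where [Ca²⁺] is higher).
With n = 2, E = −(0.0592/2) log([Ca²⁺]ₐₙ/[Ca²⁺]꜀ₐₜ) = −(0.0592/2) log(0.074/0.82) = −(0.0592/2)(-1.045) = +0.031 V.

+0.031 V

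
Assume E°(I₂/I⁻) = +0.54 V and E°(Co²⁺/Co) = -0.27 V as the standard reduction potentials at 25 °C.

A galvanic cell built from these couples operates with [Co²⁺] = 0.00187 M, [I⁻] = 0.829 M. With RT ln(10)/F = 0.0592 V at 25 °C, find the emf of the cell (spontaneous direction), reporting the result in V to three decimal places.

I₂/I⁻ is the cathode (higher E°), Co²⁺/Co the anode: E°cell = +0.54 − (-0.27) = +0.81 V, n = 2.
Overall: I₂(s) + Co(s) → 2 I⁻(aq) + Co²⁺(aq)
Q = [I⁻]^2·[Co²⁺]; log Q = -2.891.
E = E° − (0.0592/n) log Q = +0.81 − (0.0592/2)(-2.891) = +0.896 V.

+0.896 V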